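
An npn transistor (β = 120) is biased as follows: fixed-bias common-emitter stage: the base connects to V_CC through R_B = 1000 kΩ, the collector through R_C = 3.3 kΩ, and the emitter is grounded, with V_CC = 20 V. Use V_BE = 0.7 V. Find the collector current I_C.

Base loop: V_CC = I_B·R_B + V_BE, so I_B = (20 − 0.7)/1000 kΩ = 0.0193 mA.
In the active region I_C = β·I_B = 120 × 0.0193 = 2.32 mA.
Collector loop: V_CE = V_CC − I_C·R_C = 20 − 2.32×3.3 = 12.4 V.
Since V_CE = 12.4 V > V_CE(sat) ≈ 0.2 V, the transistor is in the active region as assumed.

I_C ≈ 2.3 mA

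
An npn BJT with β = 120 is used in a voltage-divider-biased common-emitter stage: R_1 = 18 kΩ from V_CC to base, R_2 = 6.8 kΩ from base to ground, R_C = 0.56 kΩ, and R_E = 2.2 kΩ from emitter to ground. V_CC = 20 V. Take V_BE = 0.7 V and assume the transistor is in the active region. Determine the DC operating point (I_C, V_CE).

I_C ≈ 2.1 mA, V_CE ≈ 14 V

Thevenize the base divider: V_Th = V_CC·R_2/(R_1+R_2) = 20×6.8/24.8 = 5.48 V, R_Th = R_1‖R_2 = 4.94 kΩ.
Base-emitter loop: V_Th = I_B·R_Th + V_BE + (β+1)I_B·R_E, so I_B = (5.48 − 0.7) / (4.94 + 121×2.2) = 0.0176 mA.
I_C = β·I_B = 120×0.0176 = 2.12 mA, and I_E = (β+1)I_B = 2.13 mA.
V_CE = V_CC − I_C·R_C − I_E·R_E = 20 − 2.12×0.56 − 2.13×2.2 = 14.1 V.
V_CE = 14.1 V > 0.2 V confirms active-region operation.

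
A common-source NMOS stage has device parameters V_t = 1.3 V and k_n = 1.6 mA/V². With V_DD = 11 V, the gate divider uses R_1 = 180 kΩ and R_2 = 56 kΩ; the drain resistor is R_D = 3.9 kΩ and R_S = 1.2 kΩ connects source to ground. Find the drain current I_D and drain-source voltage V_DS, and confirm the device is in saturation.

I_D ≈ 0.46 mA, V_DS ≈ 8.7 V

V_G = V_DD·R_2/(R_1+R_2) = 11×56/236 = 2.61 V.
Assume saturation: I_D = (k_n/2)(V_GS − V_t)² with V_GS = V_G − I_D·R_S = 2.61 − 1.2·I_D.
Substituting gives 1.15·I_D² − 3.52·I_D + 1.37 = 0, with roots I_D = 0.46 or 2.59 mA.
The root I_D = 2.59 mA gives V_GS = -0.5 V ≤ V_t, so take I_D = 0.46 mA.
Then V_GS = 2.06 V and V_DS = V_DD − I_D(R_D+R_S) = 11 − 0.46×5.1 = 8.65 V.
Saturation requires V_DS ≥ V_GS − V_t = 0.758 V; 8.65 ≥ 0.758 ✓.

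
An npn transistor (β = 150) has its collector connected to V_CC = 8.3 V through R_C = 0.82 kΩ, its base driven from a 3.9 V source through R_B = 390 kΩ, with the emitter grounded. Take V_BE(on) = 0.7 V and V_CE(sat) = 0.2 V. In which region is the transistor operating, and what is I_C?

active; I_C ≈ 1.2 mA

Assume active. Base-emitter loop: I_B = (V_BB − V_BE)/R_B = (3.9 − 0.7)/390 = 0.00821 mA.
I_C = β·I_B = 150×0.00821 = 1.23 mA.
V_CE = V_CC − I_C·R_C = 8.3 − 1.23×0.82 = 7.29 V > V_CE(sat), so the active-region assumption holds.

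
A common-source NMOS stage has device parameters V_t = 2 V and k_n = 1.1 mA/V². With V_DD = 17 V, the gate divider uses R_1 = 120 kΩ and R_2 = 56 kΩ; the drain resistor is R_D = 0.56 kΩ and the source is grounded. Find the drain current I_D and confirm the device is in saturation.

V_G = V_DD·R_2/(R_1+R_2) = 17×56/176 = 5.41 V. With the source grounded, V_GS = V_G = 5.41 V.
Assume saturation: I_D = (k_n/2)(V_GS − V_t)² = (1.1/2)×(5.41 − 2)² = 0.55×3.41² = 6.39 mA.
V_DS = V_DD − I_D·R_D = 17 − 6.39×0.56 = 13.4 V.
Saturation requires V_DS ≥ V_GS − V_t = 3.41 V; 13.4 ≥ 3.41 ✓.

I_D ≈ 6.4 mA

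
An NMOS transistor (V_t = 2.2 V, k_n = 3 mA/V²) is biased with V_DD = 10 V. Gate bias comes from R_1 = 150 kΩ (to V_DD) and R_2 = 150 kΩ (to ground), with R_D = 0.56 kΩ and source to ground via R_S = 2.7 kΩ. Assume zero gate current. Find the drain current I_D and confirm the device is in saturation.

V_G = V_DD·R_2/(R_1+R_2) = 10×150/300 = 5 V.
Assume saturation: I_D = (k_n/2)(V_GS − V_t)² with V_GS = V_G − I_D·R_S = 5 − 2.7·I_D.
Substituting gives 10.9·I_D² − 23.7·I_D + 11.8 = 0, with roots I_D = 0.771 or 1.39 mA.
The root I_D = 1.39 mA gives V_GS = 1.24 V ≤ V_t, so take I_D = 0.771 mA.
Then V_GS = 2.92 V and V_DS = V_DD − I_D(R_D+R_S) = 10 − 0.771×3.26 = 7.49 V.
Saturation requires V_DS ≥ V_GS − V_t = 0.717 V; 7.49 ≥ 0.717 ✓.

I_D ≈ 0.77 mA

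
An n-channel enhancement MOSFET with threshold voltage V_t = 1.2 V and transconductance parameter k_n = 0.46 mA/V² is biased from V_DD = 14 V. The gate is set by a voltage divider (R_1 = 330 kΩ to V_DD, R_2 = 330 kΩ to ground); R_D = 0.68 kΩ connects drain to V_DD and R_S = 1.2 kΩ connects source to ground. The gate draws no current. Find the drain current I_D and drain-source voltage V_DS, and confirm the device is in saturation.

V_G = V_DD·R_2/(R_1+R_2) = 14×330/660 = 7 V.
Assume saturation: I_D = (k_n/2)(V_GS − V_t)² with V_GS = V_G − I_D·R_S = 7 − 1.2·I_D.
Substituting gives 0.331·I_D² − 4.2·I_D + 7.74 = 0, with roots I_D = 2.24 or 10.5 mA.
The root I_D = 10.5 mA gives V_GS = -5.54 V ≤ V_t, so take I_D = 2.24 mA.
Then V_GS = 4.32 V and V_DS = V_DD − I_D(R_D+R_S) = 14 − 2.24×1.88 = 9.8 V.
Saturation requires V_DS ≥ V_GS − V_t = 3.12 V; 9.8 ≥ 3.12 ✓.

I_D ≈ 2.2 mA, V_DS ≈ 9.8 V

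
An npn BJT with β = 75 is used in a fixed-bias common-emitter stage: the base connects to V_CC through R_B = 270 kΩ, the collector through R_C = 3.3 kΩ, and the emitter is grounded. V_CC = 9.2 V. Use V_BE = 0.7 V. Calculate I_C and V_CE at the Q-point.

I_C ≈ 2.4 mA, V_CE ≈ 1.4 V

Base loop: V_CC = I_B·R_B + V_BE, so I_B = (9.2 − 0.7)/270 kΩ = 0.0315 mA.
In the active region I_C = β·I_B = 75 × 0.0315 = 2.36 mA.
Collector loop: V_CE = V_CC − I_C·R_C = 9.2 − 2.36×3.3 = 1.41 V.
Since V_CE = 1.41 V > V_CE(sat) ≈ 0.2 V, the transistor is in the active region as assumed.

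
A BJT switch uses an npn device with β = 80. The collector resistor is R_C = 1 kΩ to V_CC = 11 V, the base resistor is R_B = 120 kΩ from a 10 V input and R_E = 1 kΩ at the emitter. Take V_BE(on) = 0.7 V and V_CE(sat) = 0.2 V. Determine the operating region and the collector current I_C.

active; I_C ≈ 3.7 mA

Assume active. Base-emitter loop: I_B = (V_BB − V_BE)/(R_B + (β+1)R_E) = (10 − 0.7)/(120 + 81×1) = 0.0463 mA.
I_C = β·I_B = 80×0.0463 = 3.7 mA.
V_CE = V_CC − I_C·R_C − I_E·R_E = 11 − 3.7×1 − 3.75×1 = 3.55 V > V_CE(sat), so the active-region assumption holds.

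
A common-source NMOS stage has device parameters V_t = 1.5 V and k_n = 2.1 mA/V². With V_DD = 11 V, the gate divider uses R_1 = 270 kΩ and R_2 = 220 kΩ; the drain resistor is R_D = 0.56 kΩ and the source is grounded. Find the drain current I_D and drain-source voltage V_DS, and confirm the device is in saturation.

V_G = V_DD·R_2/(R_1+R_2) = 11×220/490 = 4.94 V. With the source grounded, V_GS = V_G = 4.94 V.
Assume saturation: I_D = (k_n/2)(V_GS − V_t)² = (2.1/2)×(4.94 − 1.5)² = 1.05×3.44² = 12.4 mA.
V_DS = V_DD − I_D·R_D = 11 − 12.4×0.56 = 4.05 V.
Saturation requires V_DS ≥ V_GS − V_t = 3.44 V; 4.05 ≥ 3.44 ✓.

I_D ≈ 12 mA, V_DS ≈ 4 V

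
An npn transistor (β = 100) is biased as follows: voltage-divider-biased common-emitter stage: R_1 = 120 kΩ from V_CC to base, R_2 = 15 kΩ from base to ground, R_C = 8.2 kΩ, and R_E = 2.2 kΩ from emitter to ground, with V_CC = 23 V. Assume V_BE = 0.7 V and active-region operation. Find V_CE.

V_CE ≈ 15 V

Thevenize the base divider: V_Th = V_CC·R_2/(R_1+R_2) = 23×15/135 = 2.56 V, R_Th = R_1‖R_2 = 13.3 kΩ.
Base-emitter loop: V_Th = I_B·R_Th + V_BE + (β+1)I_B·R_E, so I_B = (2.56 − 0.7) / (13.3 + 101×2.2) = 0.00788 mA.
I_C = β·I_B = 100×0.00788 = 0.788 mA, and I_E = (β+1)I_B = 0.796 mA.
V_CE = V_CC − I_C·R_C − I_E·R_E = 23 − 0.788×8.2 − 0.796×2.2 = 14.8 V.
V_CE = 14.8 V > 0.2 V confirms active-region operation.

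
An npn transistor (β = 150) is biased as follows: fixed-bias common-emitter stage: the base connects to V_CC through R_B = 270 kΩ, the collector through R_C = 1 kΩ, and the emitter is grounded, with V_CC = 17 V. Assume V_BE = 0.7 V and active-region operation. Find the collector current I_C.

I_C ≈ 9.1 mA

Base loop: V_CC = I_B·R_B + V_BE, so I_B = (17 − 0.7)/270 kΩ = 0.0604 mA.
In the active region I_C = β·I_B = 150 × 0.0604 = 9.06 mA.
Collector loop: V_CE = V_CC − I_C·R_C = 17 − 9.06×1 = 7.94 V.
Since V_CE = 7.94 V > V_CE(sat) ≈ 0.2 V, the transistor is in the active region as assumed.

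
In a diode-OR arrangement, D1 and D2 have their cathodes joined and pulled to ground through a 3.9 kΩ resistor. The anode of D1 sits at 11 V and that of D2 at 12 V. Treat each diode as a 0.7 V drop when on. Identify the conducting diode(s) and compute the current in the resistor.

Only D2 conducts; I_R ≈ 2.9 mA

Assume both conduct. Then node N would need to be at both 11−0.7 = 10.3 V and 12−0.7 = 11.3 V, which is impossible.
Assume only D2 conducts: V_N = 12 − 0.7 = 11.3 V, so I_R = 11.3/3.9 = 2.9 mA.
Check D1: its anode-to-cathode voltage is 11 − 11.3 = -0.3 V < 0.7 V, so it is off. The assumption is consistent.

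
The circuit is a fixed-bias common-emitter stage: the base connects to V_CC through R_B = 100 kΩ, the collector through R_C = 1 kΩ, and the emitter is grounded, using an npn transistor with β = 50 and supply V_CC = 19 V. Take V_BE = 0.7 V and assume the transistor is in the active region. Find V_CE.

V_CE ≈ 9.8 V

Base loop: V_CC = I_B·R_B + V_BE, so I_B = (19 − 0.7)/100 kΩ = 0.183 mA.
In the active region I_C = β·I_B = 50 × 0.183 = 9.15 mA.
Collector loop: V_CE = V_CC − I_C·R_C = 19 − 9.15×1 = 9.85 V.
Since V_CE = 9.85 V > V_CE(sat) ≈ 0.2 V, the transistor is in the active region as assumed.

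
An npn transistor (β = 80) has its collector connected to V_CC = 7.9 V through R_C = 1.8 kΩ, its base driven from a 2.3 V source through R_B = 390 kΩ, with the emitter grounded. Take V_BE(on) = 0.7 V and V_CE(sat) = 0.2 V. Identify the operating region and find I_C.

Assume active. Base-emitter loop: I_B = (V_BB − V_BE)/R_B = (2.3 − 0.7)/390 = 0.0041 mA.
I_C = β·I_B = 80×0.0041 = 0.328 mA.
V_CE = V_CC − I_C·R_C = 7.9 − 0.328×1.8 = 7.31 V > V_CE(sat), so the active-region assumption holds.

active; I_C ≈ 0.33 mA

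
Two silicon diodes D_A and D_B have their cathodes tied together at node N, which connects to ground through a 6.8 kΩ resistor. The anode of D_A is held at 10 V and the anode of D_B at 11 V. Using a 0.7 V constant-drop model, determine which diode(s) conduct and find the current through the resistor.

Assume both conduct. Then node N would need to be at both 10−0.7 = 9.3 V and 11−0.7 = 10.3 V, which is impossible.
Assume only D_B conducts: V_N = 11 − 0.7 = 10.3 V, so I_R = 10.3/6.8 = 1.51 mA.
Check D_A: its anode-to-cathode voltage is 10 − 10.3 = -0.3 V < 0.7 V, so it is off. The assumption is consistent.

Only D_B conducts; I_R ≈ 1.5 mA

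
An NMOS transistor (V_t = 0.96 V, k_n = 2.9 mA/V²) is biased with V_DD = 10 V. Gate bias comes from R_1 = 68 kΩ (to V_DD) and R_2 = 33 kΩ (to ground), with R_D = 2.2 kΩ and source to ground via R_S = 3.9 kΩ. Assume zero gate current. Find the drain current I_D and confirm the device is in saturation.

I_D ≈ 0.45 mA

V_G = V_DD·R_2/(R_1+R_2) = 10×33/101 = 3.27 V.
Assume saturation: I_D = (k_n/2)(V_GS − V_t)² with V_GS = V_G − I_D·R_S = 3.27 − 3.9·I_D.
Substituting gives 22.1·I_D² − 27.1·I_D + 7.72 = 0, with roots I_D = 0.449 or 0.78 mA.
The root I_D = 0.78 mA gives V_GS = 0.227 V ≤ V_t, so take I_D = 0.449 mA.
Then V_GS = 1.52 V and V_DS = V_DD − I_D(R_D+R_S) = 10 − 0.449×6.1 = 7.26 V.
Saturation requires V_DS ≥ V_GS − V_t = 0.556 V; 7.26 ≥ 0.556 ✓.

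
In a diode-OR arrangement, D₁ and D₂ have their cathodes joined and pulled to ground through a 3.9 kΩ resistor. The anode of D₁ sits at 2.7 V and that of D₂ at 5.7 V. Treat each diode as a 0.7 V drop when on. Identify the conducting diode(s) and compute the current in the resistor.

Assume both conduct. Then node N would need to be at both 2.7−0.7 = 2 V and 5.7−0.7 = 5 V, which is impossible.
Assume only D₂ conducts: V_N = 5.7 − 0.7 = 5 V, so I_R = 5/3.9 = 1.28 mA.
Check D₁: its anode-to-cathode voltage is 2.7 − 5 = -2.3 V < 0.7 V, so it is off. The assumption is consistent.

Only D₂ conducts; I_R ≈ 1.3 mA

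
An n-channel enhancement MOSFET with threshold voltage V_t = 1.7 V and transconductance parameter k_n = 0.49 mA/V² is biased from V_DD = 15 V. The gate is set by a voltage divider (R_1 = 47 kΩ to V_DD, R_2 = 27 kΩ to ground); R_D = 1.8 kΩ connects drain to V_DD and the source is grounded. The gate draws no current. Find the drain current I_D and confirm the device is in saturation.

V_G = V_DD·R_2/(R_1+R_2) = 15×27/74 = 5.47 V. With the source grounded, V_GS = V_G = 5.47 V.
Assume saturation: I_D = (k_n/2)(V_GS − V_t)² = (0.49/2)×(5.47 − 1.7)² = 0.245×3.77² = 3.49 mA.
V_DS = V_DD − I_D·R_D = 15 − 3.49×1.8 = 8.72 V.
Saturation requires V_DS ≥ V_GS − V_t = 3.77 V; 8.72 ≥ 3.77 ✓.

I_D ≈ 3.5 mA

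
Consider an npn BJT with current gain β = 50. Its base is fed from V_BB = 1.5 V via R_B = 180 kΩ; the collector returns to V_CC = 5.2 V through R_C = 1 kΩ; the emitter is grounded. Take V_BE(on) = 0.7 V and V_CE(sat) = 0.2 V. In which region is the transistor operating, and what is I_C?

active; I_C ≈ 0.22 mA

Assume active. Base-emitter loop: I_B = (V_BB − V_BE)/R_B = (1.5 − 0.7)/180 = 0.00444 mA.
I_C = β·I_B = 50×0.00444 = 0.222 mA.
V_CE = V_CC − I_C·R_C = 5.2 − 0.222×1 = 4.98 V > V_CE(sat), so the active-region assumption holds.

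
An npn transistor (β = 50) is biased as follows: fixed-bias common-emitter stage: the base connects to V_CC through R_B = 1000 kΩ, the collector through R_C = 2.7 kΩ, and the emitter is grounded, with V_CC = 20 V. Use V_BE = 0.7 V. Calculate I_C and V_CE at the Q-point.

I_C ≈ 0.97 mA, V_CE ≈ 17 V

Base loop: V_CC = I_B·R_B + V_BE, so I_B = (20 − 0.7)/1000 kΩ = 0.0193 mA.
In the active region I_C = β·I_B = 50 × 0.0193 = 0.965 mA.
Collector loop: V_CE = V_CC − I_C·R_C = 20 − 0.965×2.7 = 17.4 V.
Since V_CE = 17.4 V > V_CE(sat) ≈ 0.2 V, the transistor is in the active region as assumed.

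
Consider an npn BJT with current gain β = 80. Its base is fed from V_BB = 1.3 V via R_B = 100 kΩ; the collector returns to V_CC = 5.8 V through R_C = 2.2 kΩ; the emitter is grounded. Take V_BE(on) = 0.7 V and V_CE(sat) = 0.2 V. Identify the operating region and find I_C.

Assume active. Base-emitter loop: I_B = (V_BB − V_BE)/R_B = (1.3 − 0.7)/100 = 0.006 mA.
I_C = β·I_B = 80×0.006 = 0.48 mA.
V_CE = V_CC − I_C·R_C = 5.8 − 0.48×2.2 = 4.74 V > V_CE(sat), so the active-region assumption holds.

active; I_C ≈ 0.48 mA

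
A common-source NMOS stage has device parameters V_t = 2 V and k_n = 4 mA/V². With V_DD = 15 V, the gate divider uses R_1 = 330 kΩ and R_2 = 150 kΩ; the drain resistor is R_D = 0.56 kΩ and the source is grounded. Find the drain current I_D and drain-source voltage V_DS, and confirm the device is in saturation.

V_G = V_DD·R_2/(R_1+R_2) = 15×150/480 = 4.69 V. With the source grounded, V_GS = V_G = 4.69 V.
Assume saturation: I_D = (k_n/2)(V_GS − V_t)² = (4/2)×(4.69 − 2)² = 2×2.69² = 14.4 mA.
V_DS = V_DD − I_D·R_D = 15 − 14.4×0.56 = 6.91 V.
Saturation requires V_DS ≥ V_GS − V_t = 2.69 V; 6.91 ≥ 2.69 ✓.

I_D ≈ 14 mA, V_DS ≈ 6.9 V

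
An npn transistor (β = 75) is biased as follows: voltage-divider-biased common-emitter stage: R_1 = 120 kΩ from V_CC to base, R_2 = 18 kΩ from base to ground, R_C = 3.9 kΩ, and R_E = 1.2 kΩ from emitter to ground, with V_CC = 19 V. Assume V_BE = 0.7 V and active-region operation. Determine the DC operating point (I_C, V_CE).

Thevenize the base divider: V_Th = V_CC·R_2/(R_1+R_2) = 19×18/138 = 2.48 V, R_Th = R_1‖R_2 = 15.7 kΩ.
Base-emitter loop: V_Th = I_B·R_Th + V_BE + (β+1)I_B·R_E, so I_B = (2.48 − 0.7) / (15.7 + 76×1.2) = 0.0166 mA.
I_C = β·I_B = 75×0.0166 = 1.25 mA, and I_E = (β+1)I_B = 1.26 mA.
V_CE = V_CC − I_C·R_C − I_E·R_E = 19 − 1.25×3.9 − 1.26×1.2 = 12.6 V.
V_CE = 12.6 V > 0.2 V confirms active-region operation.

I_C ≈ 1.2 mA, V_CE ≈ 13 V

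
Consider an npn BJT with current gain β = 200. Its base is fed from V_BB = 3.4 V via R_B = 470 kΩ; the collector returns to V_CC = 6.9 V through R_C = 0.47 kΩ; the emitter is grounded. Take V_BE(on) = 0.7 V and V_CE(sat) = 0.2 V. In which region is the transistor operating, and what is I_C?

active; I_C ≈ 1.1 mA

Assume active. Base-emitter loop: I_B = (V_BB − V_BE)/R_B = (3.4 − 0.7)/470 = 0.00574 mA.
I_C = β·I_B = 200×0.00574 = 1.15 mA.
V_CE = V_CC − I_C·R_C = 6.9 − 1.15×0.47 = 6.36 V > V_CE(sat), so the active-region assumption holds.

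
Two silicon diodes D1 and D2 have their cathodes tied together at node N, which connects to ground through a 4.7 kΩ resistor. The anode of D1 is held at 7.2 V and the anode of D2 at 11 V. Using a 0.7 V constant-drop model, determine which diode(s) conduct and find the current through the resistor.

Only D2 conducts; I_R ≈ 2.2 mA

Assume both conduct. Then node N would need to be at both 7.2−0.7 = 6.5 V and 11−0.7 = 10.3 V, which is impossible.
Assume only D2 conducts: V_N = 11 − 0.7 = 10.3 V, so I_R = 10.3/4.7 = 2.19 mA.
Check D1: its anode-to-cathode voltage is 7.2 − 10.3 = -3.1 V < 0.7 V, so it is off. The assumption is consistent.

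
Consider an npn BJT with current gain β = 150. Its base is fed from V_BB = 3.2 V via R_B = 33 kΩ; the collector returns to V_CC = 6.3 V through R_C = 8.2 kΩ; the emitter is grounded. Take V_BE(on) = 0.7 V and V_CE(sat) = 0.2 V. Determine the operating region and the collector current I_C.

Assume active: I_B = (3.2 − 0.7)/33 = 0.0758 mA, giving I_C = β·I_B = 11.4 mA.
But then V_CE = 6.3 − 11.4×8.2 = -86.9 V < V_CE(sat) = 0.2 V — impossible in the active region.
So the transistor is saturated. With V_CE = 0.2 V, I_C = (V_CC − 0.2)/R_C = 6.1/8.2 = 0.744 mA.
Check: β·I_B = 11.4 mA > I_C = 0.744 mA, confirming saturation.

saturation; I_C ≈ 0.74 mA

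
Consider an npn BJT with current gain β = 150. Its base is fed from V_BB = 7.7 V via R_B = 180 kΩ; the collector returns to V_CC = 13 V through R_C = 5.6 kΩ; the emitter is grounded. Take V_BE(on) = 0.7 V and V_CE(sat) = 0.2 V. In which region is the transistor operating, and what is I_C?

Assume active: I_B = (7.7 − 0.7)/180 = 0.0389 mA, giving I_C = β·I_B = 5.83 mA.
But then V_CE = 13 − 5.83×5.6 = -19.7 V < V_CE(sat) = 0.2 V — impossible in the active region.
So the transistor is saturated. With V_CE = 0.2 V, I_C = (V_CC − 0.2)/R_C = 12.8/5.6 = 2.29 mA.
Check: β·I_B = 5.83 mA > I_C = 2.29 mA, confirming saturation.

saturation; I_C ≈ 2.3 mA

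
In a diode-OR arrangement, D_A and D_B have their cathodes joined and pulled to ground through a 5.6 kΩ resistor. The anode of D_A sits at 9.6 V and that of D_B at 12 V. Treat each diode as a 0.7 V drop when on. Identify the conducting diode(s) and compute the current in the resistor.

Assume both conduct. Then node N would need to be at both 9.6−0.7 = 8.9 V and 12−0.7 = 11.3 V, which is impossible.
Assume only D_B conducts: V_N = 12 − 0.7 = 11.3 V, so I_R = 11.3/5.6 = 2.02 mA.
Check D_A: its anode-to-cathode voltage is 9.6 − 11.3 = -1.7 V < 0.7 V, so it is off. The assumption is consistent.

Only D_B conducts; I_R ≈ 2 mA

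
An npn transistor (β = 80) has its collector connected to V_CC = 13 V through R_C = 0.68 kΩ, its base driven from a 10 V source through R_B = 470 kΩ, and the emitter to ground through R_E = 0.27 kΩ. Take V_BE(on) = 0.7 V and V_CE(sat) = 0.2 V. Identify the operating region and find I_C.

active; I_C ≈ 1.5 mA

Assume active. Base-emitter loop: I_B = (V_BB − V_BE)/(R_B + (β+1)R_E) = (10 − 0.7)/(470 + 81×0.27) = 0.0189 mA.
I_C = β·I_B = 80×0.0189 = 1.51 mA.
V_CE = V_CC − I_C·R_C − I_E·R_E = 13 − 1.51×0.68 − 1.53×0.27 = 11.6 V > V_CE(sat), so the active-region assumption holds.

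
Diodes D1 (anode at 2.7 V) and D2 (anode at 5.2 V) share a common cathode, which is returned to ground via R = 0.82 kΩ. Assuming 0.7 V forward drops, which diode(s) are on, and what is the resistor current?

Only D2 conducts; I_R ≈ 5.5 mA

Assume both conduct. Then node N would need to be at both 2.7−0.7 = 2 V and 5.2−0.7 = 4.5 V, which is impossible.
Assume only D2 conducts: V_N = 5.2 − 0.7 = 4.5 V, so I_R = 4.5/0.82 = 5.49 mA.
Check D1: its anode-to-cathode voltage is 2.7 − 4.5 = -1.8 V < 0.7 V, so it is off. The assumption is consistent.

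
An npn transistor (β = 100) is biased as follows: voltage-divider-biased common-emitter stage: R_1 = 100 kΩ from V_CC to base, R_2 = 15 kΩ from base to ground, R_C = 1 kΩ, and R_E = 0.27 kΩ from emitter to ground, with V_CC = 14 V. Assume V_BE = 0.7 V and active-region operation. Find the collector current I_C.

I_C ≈ 2.8 mA

Thevenize the base divider: V_Th = V_CC·R_2/(R_1+R_2) = 14×15/115 = 1.83 V, R_Th = R_1‖R_2 = 13 kΩ.
Base-emitter loop: V_Th = I_B·R_Th + V_BE + (β+1)I_B·R_E, so I_B = (1.83 − 0.7) / (13 + 101×0.27) = 0.0279 mA.
I_C = β·I_B = 100×0.0279 = 2.79 mA, and I_E = (β+1)I_B = 2.82 mA.
V_CE = V_CC − I_C·R_C − I_E·R_E = 14 − 2.79×1 − 2.82×0.27 = 10.4 V.
V_CE = 10.4 V > 0.2 V confirms active-region operation.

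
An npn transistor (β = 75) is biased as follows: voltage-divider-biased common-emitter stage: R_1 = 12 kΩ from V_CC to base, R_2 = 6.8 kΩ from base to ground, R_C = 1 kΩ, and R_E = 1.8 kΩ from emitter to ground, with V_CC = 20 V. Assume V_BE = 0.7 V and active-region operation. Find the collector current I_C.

Thevenize the base divider: V_Th = V_CC·R_2/(R_1+R_2) = 20×6.8/18.8 = 7.23 V, R_Th = R_1‖R_2 = 4.34 kΩ.
Base-emitter loop: V_Th = I_B·R_Th + V_BE + (β+1)I_B·R_E, so I_B = (7.23 − 0.7) / (4.34 + 76×1.8) = 0.0463 mA.
I_C = β·I_B = 75×0.0463 = 3.47 mA, and I_E = (β+1)I_B = 3.52 mA.
V_CE = V_CC − I_C·R_C − I_E·R_E = 20 − 3.47×1 − 3.52×1.8 = 10.2 V.
V_CE = 10.2 V > 0.2 V confirms active-region operation.

I_C ≈ 3.5 mA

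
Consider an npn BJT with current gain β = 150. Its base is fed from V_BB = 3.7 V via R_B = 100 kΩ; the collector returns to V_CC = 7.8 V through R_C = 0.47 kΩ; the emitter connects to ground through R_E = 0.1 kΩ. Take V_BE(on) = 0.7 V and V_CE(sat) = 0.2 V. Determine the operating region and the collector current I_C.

active; I_C ≈ 3.9 mA

Assume active. Base-emitter loop: I_B = (V_BB − V_BE)/(R_B + (β+1)R_E) = (3.7 − 0.7)/(100 + 151×0.1) = 0.0261 mA.
I_C = β·I_B = 150×0.0261 = 3.91 mA.
V_CE = V_CC − I_C·R_C − I_E·R_E = 7.8 − 3.91×0.47 − 3.94×0.1 = 5.57 V > V_CE(sat), so the active-region assumption holds.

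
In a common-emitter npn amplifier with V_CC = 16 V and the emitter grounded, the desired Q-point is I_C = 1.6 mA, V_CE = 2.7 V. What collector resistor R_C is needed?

R_C ≈ 8.3 kΩ

Collector loop: V_CC = I_C·R_C + V_CE.
R_C = (V_CC − V_CE)/I_C = (16 − 2.7)/1.6 = 8.31 kΩ.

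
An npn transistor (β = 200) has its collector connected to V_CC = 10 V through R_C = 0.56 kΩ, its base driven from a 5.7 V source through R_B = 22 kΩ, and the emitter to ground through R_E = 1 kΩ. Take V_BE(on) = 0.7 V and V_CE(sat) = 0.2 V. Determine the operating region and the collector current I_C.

active; I_C ≈ 4.5 mA

Assume active. Base-emitter loop: I_B = (V_BB − V_BE)/(R_B + (β+1)R_E) = (5.7 − 0.7)/(22 + 201×1) = 0.0224 mA.
I_C = β·I_B = 200×0.0224 = 4.48 mA.
V_CE = V_CC − I_C·R_C − I_E·R_E = 10 − 4.48×0.56 − 4.51×1 = 2.98 V > V_CE(sat), so the active-region assumption holds.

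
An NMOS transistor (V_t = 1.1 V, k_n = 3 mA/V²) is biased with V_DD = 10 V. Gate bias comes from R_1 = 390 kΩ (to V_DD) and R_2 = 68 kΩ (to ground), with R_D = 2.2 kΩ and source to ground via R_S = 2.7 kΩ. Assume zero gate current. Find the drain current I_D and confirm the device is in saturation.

I_D ≈ 0.065 mA

V_G = V_DD·R_2/(R_1+R_2) = 10×68/458 = 1.48 V.
Assume saturation: I_D = (k_n/2)(V_GS − V_t)² with V_GS = V_G − I_D·R_S = 1.48 − 2.7·I_D.
Substituting gives 10.9·I_D² − 4.12·I_D + 0.222 = 0, with roots I_D = 0.0652 or 0.311 mA.
The root I_D = 0.311 mA gives V_GS = 0.645 V ≤ V_t, so take I_D = 0.0652 mA.
Then V_GS = 1.31 V and V_DS = V_DD − I_D(R_D+R_S) = 10 − 0.0652×4.9 = 9.68 V.
Saturation requires V_DS ≥ V_GS − V_t = 0.209 V; 9.68 ≥ 0.209 ✓.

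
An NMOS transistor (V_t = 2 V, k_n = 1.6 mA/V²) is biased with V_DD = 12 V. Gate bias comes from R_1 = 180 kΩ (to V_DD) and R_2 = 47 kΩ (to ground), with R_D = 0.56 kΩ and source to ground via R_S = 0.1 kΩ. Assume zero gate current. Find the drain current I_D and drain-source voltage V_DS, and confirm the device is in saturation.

I_D ≈ 0.17 mA, V_DS ≈ 12 V

V_G = V_DD·R_2/(R_1+R_2) = 12×47/227 = 2.48 V.
Assume saturation: I_D = (k_n/2)(V_GS − V_t)² with V_GS = V_G − I_D·R_S = 2.48 − 0.1·I_D.
Substituting gives 0.008·I_D² − 1.08·I_D + 0.188 = 0, with roots I_D = 0.175 or 135 mA.
The root I_D = 135 mA gives V_GS = -11 V ≤ V_t, so take I_D = 0.175 mA.
Then V_GS = 2.47 V and V_DS = V_DD − I_D(R_D+R_S) = 12 − 0.175×0.66 = 11.9 V.
Saturation requires V_DS ≥ V_GS − V_t = 0.467 V; 11.9 ≥ 0.467 ✓.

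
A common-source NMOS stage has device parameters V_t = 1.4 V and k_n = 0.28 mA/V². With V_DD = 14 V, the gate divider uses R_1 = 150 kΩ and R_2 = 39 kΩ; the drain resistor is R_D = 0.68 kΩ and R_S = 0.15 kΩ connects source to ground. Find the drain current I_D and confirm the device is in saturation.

I_D ≈ 0.29 mA

V_G = V_DD·R_2/(R_1+R_2) = 14×39/189 = 2.89 V.
Assume saturation: I_D = (k_n/2)(V_GS − V_t)² with V_GS = V_G − I_D·R_S = 2.89 − 0.15·I_D.
Substituting gives 0.00315·I_D² − 1.06·I_D + 0.31 = 0, with roots I_D = 0.292 or 337 mA.
The root I_D = 337 mA gives V_GS = -47.7 V ≤ V_t, so take I_D = 0.292 mA.
Then V_GS = 2.85 V and V_DS = V_DD − I_D(R_D+R_S) = 14 − 0.292×0.83 = 13.8 V.
Saturation requires V_DS ≥ V_GS − V_t = 1.45 V; 13.8 ≥ 1.45 ✓.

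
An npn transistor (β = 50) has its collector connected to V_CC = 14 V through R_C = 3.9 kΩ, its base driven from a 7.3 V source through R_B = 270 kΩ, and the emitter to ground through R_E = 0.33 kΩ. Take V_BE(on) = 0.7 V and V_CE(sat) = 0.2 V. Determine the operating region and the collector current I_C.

active; I_C ≈ 1.2 mA

Assume active. Base-emitter loop: I_B = (V_BB − V_BE)/(R_B + (β+1)R_E) = (7.3 − 0.7)/(270 + 51×0.33) = 0.023 mA.
I_C = β·I_B = 50×0.023 = 1.15 mA.
V_CE = V_CC − I_C·R_C − I_E·R_E = 14 − 1.15×3.9 − 1.17×0.33 = 9.13 V > V_CE(sat), so the active-region assumption holds.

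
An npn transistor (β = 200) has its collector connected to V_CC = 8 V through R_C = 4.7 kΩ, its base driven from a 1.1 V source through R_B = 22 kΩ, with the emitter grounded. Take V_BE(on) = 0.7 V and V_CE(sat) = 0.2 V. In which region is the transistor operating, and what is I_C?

Assume active: I_B = (1.1 − 0.7)/22 = 0.0182 mA, giving I_C = β·I_B = 3.64 mA.
But then V_CE = 8 − 3.64×4.7 = -9.09 V < V_CE(sat) = 0.2 V — impossible in the active region.
So the transistor is saturated. With V_CE = 0.2 V, I_C = (V_CC − 0.2)/R_C = 7.8/4.7 = 1.66 mA.
Check: β·I_B = 3.64 mA > I_C = 1.66 mA, confirming saturation.

saturation; I_C ≈ 1.7 mA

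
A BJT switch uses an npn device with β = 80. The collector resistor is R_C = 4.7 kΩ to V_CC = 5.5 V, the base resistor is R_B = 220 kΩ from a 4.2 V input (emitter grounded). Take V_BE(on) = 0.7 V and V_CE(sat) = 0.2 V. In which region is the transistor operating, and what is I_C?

saturation; I_C ≈ 1.1 mA

Assume active: I_B = (4.2 − 0.7)/220 = 0.0159 mA, giving I_C = β·I_B = 1.27 mA.
But then V_CE = 5.5 − 1.27×4.7 = -0.482 V < V_CE(sat) = 0.2 V — impossible in the active region.
So the transistor is saturated. With V_CE = 0.2 V, I_C = (V_CC − 0.2)/R_C = 5.3/4.7 = 1.13 mA.
Check: β·I_B = 1.27 mA > I_C = 1.13 mA, confirming saturation.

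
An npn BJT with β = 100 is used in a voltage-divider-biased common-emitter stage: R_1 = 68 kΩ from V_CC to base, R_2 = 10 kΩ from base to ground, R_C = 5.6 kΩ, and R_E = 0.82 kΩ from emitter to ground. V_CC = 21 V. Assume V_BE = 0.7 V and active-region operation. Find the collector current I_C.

Thevenize the base divider: V_Th = V_CC·R_2/(R_1+R_2) = 21×10/78 = 2.69 V, R_Th = R_1‖R_2 = 8.72 kΩ.
Base-emitter loop: V_Th = I_B·R_Th + V_BE + (β+1)I_B·R_E, so I_B = (2.69 − 0.7) / (8.72 + 101×0.82) = 0.0218 mA.
I_C = β·I_B = 100×0.0218 = 2.18 mA, and I_E = (β+1)I_B = 2.2 mA.
V_CE = V_CC − I_C·R_C − I_E·R_E = 21 − 2.18×5.6 − 2.2×0.82 = 7.01 V.
V_CE = 7.01 V > 0.2 V confirms active-region operation.

I_C ≈ 2.2 mA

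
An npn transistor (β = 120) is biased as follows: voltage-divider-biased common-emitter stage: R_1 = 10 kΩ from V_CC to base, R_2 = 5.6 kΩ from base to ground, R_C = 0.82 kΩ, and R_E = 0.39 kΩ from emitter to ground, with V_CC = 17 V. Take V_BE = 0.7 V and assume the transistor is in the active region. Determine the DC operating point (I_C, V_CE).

Thevenize the base divider: V_Th = V_CC·R_2/(R_1+R_2) = 17×5.6/15.6 = 6.1 V, R_Th = R_1‖R_2 = 3.59 kΩ.
Base-emitter loop: V_Th = I_B·R_Th + V_BE + (β+1)I_B·R_E, so I_B = (6.1 − 0.7) / (3.59 + 121×0.39) = 0.106 mA.
I_C = β·I_B = 120×0.106 = 12.8 mA, and I_E = (β+1)I_B = 12.9 mA.
V_CE = V_CC − I_C·R_C − I_E·R_E = 17 − 12.8×0.82 − 12.9×0.39 = 1.51 V.
V_CE = 1.51 V > 0.2 V confirms active-region operation.

I_C ≈ 13 mA, V_CE ≈ 1.5 V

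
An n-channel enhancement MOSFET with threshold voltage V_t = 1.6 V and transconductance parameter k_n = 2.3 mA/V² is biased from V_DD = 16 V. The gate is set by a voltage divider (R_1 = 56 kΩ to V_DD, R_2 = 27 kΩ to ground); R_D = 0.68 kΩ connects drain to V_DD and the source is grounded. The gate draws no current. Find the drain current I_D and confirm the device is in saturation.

V_G = V_DD·R_2/(R_1+R_2) = 16×27/83 = 5.2 V. With the source grounded, V_GS = V_G = 5.2 V.
Assume saturation: I_D = (k_n/2)(V_GS − V_t)² = (2.3/2)×(5.2 − 1.6)² = 1.15×3.6² = 14.9 mA.
V_DS = V_DD − I_D·R_D = 16 − 14.9×0.68 = 5.84 V.
Saturation requires V_DS ≥ V_GS − V_t = 3.6 V; 5.84 ≥ 3.6 ✓.

I_D ≈ 15 mA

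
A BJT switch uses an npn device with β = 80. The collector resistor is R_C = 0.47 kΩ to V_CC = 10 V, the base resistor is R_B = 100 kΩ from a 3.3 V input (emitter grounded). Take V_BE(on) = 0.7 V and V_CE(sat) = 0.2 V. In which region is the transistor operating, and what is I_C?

active; I_C ≈ 2.1 mA

Assume active. Base-emitter loop: I_B = (V_BB − V_BE)/R_B = (3.3 − 0.7)/100 = 0.026 mA.
I_C = β·I_B = 80×0.026 = 2.08 mA.
V_CE = V_CC − I_C·R_C = 10 − 2.08×0.47 = 9.02 V > V_CE(sat), so the active-region assumption holds.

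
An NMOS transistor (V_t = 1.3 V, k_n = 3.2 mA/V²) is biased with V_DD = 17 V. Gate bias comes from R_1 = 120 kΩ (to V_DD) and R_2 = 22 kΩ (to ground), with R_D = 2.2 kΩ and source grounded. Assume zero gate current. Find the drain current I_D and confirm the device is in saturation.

I_D ≈ 2.8 mA

V_G = V_DD·R_2/(R_1+R_2) = 17×22/142 = 2.63 V. With the source grounded, V_GS = V_G = 2.63 V.
Assume saturation: I_D = (k_n/2)(V_GS − V_t)² = (3.2/2)×(2.63 − 1.3)² = 1.6×1.33² = 2.85 mA.
V_DS = V_DD − I_D·R_D = 17 − 2.85×2.2 = 10.7 V.
Saturation requires V_DS ≥ V_GS − V_t = 1.33 V; 10.7 ≥ 1.33 ✓.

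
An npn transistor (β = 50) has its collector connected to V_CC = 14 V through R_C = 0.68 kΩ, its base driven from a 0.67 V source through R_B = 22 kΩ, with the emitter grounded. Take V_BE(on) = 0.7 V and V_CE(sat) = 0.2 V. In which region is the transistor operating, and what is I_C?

cutoff; I_C ≈ 0

V_BB = 0.67 V ≤ V_BE(on) = 0.7 V, so the base-emitter junction is not forward biased.
The transistor is in cutoff: I_B = I_C = 0.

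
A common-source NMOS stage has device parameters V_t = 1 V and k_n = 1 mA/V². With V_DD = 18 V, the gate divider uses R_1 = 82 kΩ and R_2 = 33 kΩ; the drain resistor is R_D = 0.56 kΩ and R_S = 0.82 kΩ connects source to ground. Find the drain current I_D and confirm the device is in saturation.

V_G = V_DD·R_2/(R_1+R_2) = 18×33/115 = 5.17 V.
Assume saturation: I_D = (k_n/2)(V_GS − V_t)² with V_GS = V_G − I_D·R_S = 5.17 − 0.82·I_D.
Substituting gives 0.336·I_D² − 4.42·I_D + 8.67 = 0, with roots I_D = 2.4 or 10.7 mA.
The root I_D = 10.7 mA gives V_GS = -3.63 V ≤ V_t, so take I_D = 2.4 mA.
Then V_GS = 3.19 V and V_DS = V_DD − I_D(R_D+R_S) = 18 − 2.4×1.38 = 14.7 V.
Saturation requires V_DS ≥ V_GS − V_t = 2.19 V; 14.7 ≥ 2.19 ✓.

I_D ≈ 2.4 mA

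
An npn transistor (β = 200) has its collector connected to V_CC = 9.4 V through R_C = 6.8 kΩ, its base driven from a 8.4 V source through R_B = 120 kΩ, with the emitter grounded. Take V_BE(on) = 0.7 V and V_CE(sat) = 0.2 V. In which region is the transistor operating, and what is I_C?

saturation; I_C ≈ 1.4 mA

Assume active: I_B = (8.4 − 0.7)/120 = 0.0642 mA, giving I_C = β·I_B = 12.8 mA.
But then V_CE = 9.4 − 12.8×6.8 = -77.9 V < V_CE(sat) = 0.2 V — impossible in the active region.
So the transistor is saturated. With V_CE = 0.2 V, I_C = (V_CC − 0.2)/R_C = 9.2/6.8 = 1.35 mA.
Check: β·I_B = 12.8 mA > I_C = 1.35 mA, confirming saturation.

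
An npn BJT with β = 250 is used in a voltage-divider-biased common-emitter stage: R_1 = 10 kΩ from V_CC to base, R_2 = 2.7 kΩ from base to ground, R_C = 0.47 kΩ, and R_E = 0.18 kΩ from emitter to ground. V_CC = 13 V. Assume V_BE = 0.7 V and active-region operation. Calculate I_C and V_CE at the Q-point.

Thevenize the base divider: V_Th = V_CC·R_2/(R_1+R_2) = 13×2.7/12.7 = 2.76 V, R_Th = R_1‖R_2 = 2.13 kΩ.
Base-emitter loop: V_Th = I_B·R_Th + V_BE + (β+1)I_B·R_E, so I_B = (2.76 − 0.7) / (2.13 + 251×0.18) = 0.0436 mA.
I_C = β·I_B = 250×0.0436 = 10.9 mA, and I_E = (β+1)I_B = 11 mA.
V_CE = V_CC − I_C·R_C − I_E·R_E = 13 − 10.9×0.47 − 11×0.18 = 5.9 V.
V_CE = 5.9 V > 0.2 V confirms active-region operation.

I_C ≈ 11 mA, V_CE ≈ 5.9 V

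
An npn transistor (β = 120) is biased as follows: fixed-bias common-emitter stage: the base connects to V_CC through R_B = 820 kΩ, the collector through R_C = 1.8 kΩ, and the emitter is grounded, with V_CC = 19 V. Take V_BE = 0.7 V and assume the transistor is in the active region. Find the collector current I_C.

I_C ≈ 2.7 mA

Base loop: V_CC = I_B·R_B + V_BE, so I_B = (19 − 0.7)/820 kΩ = 0.0223 mA.
In the active region I_C = β·I_B = 120 × 0.0223 = 2.68 mA.
Collector loop: V_CE = V_CC − I_C·R_C = 19 − 2.68×1.8 = 14.2 V.
Since V_CE = 14.2 V > V_CE(sat) ≈ 0.2 V, the transistor is in the active region as assumed.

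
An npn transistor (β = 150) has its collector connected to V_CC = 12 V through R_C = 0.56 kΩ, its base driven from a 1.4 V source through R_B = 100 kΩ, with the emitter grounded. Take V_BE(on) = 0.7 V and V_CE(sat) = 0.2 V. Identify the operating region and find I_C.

Assume active. Base-emitter loop: I_B = (V_BB − V_BE)/R_B = (1.4 − 0.7)/100 = 0.007 mA.
I_C = β·I_B = 150×0.007 = 1.05 mA.
V_CE = V_CC − I_C·R_C = 12 − 1.05×0.56 = 11.4 V > V_CE(sat), so the active-region assumption holds.

active; I_C ≈ 1 mA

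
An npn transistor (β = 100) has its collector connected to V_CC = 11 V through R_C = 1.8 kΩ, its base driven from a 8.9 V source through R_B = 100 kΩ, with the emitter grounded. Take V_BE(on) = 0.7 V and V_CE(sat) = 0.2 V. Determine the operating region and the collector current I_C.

saturation; I_C ≈ 6 mA

Assume active: I_B = (8.9 − 0.7)/100 = 0.082 mA, giving I_C = β·I_B = 8.2 mA.
But then V_CE = 11 − 8.2×1.8 = -3.76 V < V_CE(sat) = 0.2 V — impossible in the active region.
So the transistor is saturated. With V_CE = 0.2 V, I_C = (V_CC − 0.2)/R_C = 10.8/1.8 = 6 mA.
Check: β·I_B = 8.2 mA > I_C = 6 mA, confirming saturation.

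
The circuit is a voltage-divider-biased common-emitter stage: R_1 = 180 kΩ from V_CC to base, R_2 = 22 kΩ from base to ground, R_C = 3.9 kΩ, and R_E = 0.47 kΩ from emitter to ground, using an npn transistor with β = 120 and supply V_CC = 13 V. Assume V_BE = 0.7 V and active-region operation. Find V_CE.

Thevenize the base divider: V_Th = V_CC·R_2/(R_1+R_2) = 13×22/202 = 1.42 V, R_Th = R_1‖R_2 = 19.6 kΩ.
Base-emitter loop: V_Th = I_B·R_Th + V_BE + (β+1)I_B·R_E, so I_B = (1.42 − 0.7) / (19.6 + 121×0.47) = 0.00936 mA.
I_C = β·I_B = 120×0.00936 = 1.12 mA, and I_E = (β+1)I_B = 1.13 mA.
V_CE = V_CC − I_C·R_C − I_E·R_E = 13 − 1.12×3.9 − 1.13×0.47 = 8.09 V.
V_CE = 8.09 V > 0.2 V confirms active-region operation.

V_CE ≈ 8.1 V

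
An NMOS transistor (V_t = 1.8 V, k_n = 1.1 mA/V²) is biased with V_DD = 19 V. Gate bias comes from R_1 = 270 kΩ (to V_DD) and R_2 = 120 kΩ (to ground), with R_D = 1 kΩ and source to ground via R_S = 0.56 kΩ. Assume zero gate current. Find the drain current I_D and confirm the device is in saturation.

V_G = V_DD·R_2/(R_1+R_2) = 19×120/390 = 5.85 V.
Assume saturation: I_D = (k_n/2)(V_GS − V_t)² with V_GS = V_G − I_D·R_S = 5.85 − 0.56·I_D.
Substituting gives 0.172·I_D² − 3.49·I_D + 9 = 0, with roots I_D = 3.03 or 17.2 mA.
The root I_D = 17.2 mA gives V_GS = -3.79 V ≤ V_t, so take I_D = 3.03 mA.
Then V_GS = 4.15 V and V_DS = V_DD − I_D(R_D+R_S) = 19 − 3.03×1.56 = 14.3 V.
Saturation requires V_DS ≥ V_GS − V_t = 2.35 V; 14.3 ≥ 2.35 ✓.

I_D ≈ 3 mA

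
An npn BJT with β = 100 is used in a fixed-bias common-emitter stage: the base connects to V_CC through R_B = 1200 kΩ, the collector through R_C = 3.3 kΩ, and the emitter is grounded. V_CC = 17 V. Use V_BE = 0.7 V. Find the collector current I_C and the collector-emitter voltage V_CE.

Base loop: V_CC = I_B·R_B + V_BE, so I_B = (17 − 0.7)/1200 kΩ = 0.0136 mA.
In the active region I_C = β·I_B = 100 × 0.0136 = 1.36 mA.
Collector loop: V_CE = V_CC − I_C·R_C = 17 − 1.36×3.3 = 12.5 V.
Since V_CE = 12.5 V > V_CE(sat) ≈ 0.2 V, the transistor is in the active region as assumed.

I_C ≈ 1.4 mA, V_CE ≈ 13 V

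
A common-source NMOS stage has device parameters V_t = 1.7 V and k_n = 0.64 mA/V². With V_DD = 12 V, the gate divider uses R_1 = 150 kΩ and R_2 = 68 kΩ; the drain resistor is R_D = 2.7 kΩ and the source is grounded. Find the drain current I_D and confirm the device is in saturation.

I_D ≈ 1.3 mA

V_G = V_DD·R_2/(R_1+R_2) = 12×68/218 = 3.74 V. With the source grounded, V_GS = V_G = 3.74 V.
Assume saturation: I_D = (k_n/2)(V_GS − V_t)² = (0.64/2)×(3.74 − 1.7)² = 0.32×2.04² = 1.34 mA.
V_DS = V_DD − I_D·R_D = 12 − 1.34×2.7 = 8.39 V.
Saturation requires V_DS ≥ V_GS − V_t = 2.04 V; 8.39 ≥ 2.04 ✓.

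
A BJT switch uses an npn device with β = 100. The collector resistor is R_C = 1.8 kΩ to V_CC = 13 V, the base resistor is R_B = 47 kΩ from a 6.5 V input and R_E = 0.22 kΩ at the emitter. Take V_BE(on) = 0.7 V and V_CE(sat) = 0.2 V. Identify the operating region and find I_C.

saturation; I_C ≈ 6.3 mA

Assume active: I_B = (6.5 − 0.7)/(47 + 101×0.22) = 0.0838 mA, I_C = β·I_B = 8.38 mA.
Then V_CE = 13 − 8.38×1.8 − 8.46×0.22 = -3.94 V < 0.2 V — the active assumption fails.
Re-solve with V_CE = 0.2 V. KCL at the emitter: V_E/R_E = (V_BB−0.7−V_E)/R_B + (V_CC−0.2−V_E)/R_C, giving V_E = 1.41 V.
I_C = (V_CC − 0.2 − V_E)/R_C = (12.8 − 1.41)/1.8 = 6.33 mA.
Check: I_B = (5.8 − 1.41)/47 = 0.0934 mA, and β·I_B = 9.34 mA > I_C, confirming saturation.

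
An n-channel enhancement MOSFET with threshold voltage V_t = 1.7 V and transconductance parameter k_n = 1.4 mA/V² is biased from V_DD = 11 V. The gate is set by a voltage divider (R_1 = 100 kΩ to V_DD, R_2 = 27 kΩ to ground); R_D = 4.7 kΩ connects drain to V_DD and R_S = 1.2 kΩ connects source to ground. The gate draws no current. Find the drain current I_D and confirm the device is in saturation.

V_G = V_DD·R_2/(R_1+R_2) = 11×27/127 = 2.34 V.
Assume saturation: I_D = (k_n/2)(V_GS − V_t)² with V_GS = V_G − I_D·R_S = 2.34 − 1.2·I_D.
Substituting gives 1.01·I_D² − 2.07·I_D + 0.285 = 0, with roots I_D = 0.148 or 1.91 mA.
The root I_D = 1.91 mA gives V_GS = 0.0491 V ≤ V_t, so take I_D = 0.148 mA.
Then V_GS = 2.16 V and V_DS = V_DD − I_D(R_D+R_S) = 11 − 0.148×5.9 = 10.1 V.
Saturation requires V_DS ≥ V_GS − V_t = 0.46 V; 10.1 ≥ 0.46 ✓.

I_D ≈ 0.15 mA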